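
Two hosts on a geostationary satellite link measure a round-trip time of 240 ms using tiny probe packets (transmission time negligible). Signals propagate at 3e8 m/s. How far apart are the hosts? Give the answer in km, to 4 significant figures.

36000 km

One-way propagation = RTT/2 = 120 ms.
d = s × t = 300000000 × 0.12 = 36000 km.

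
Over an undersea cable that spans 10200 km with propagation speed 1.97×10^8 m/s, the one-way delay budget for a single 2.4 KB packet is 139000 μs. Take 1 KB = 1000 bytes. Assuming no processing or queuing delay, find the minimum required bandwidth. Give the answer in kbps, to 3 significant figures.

220 kbps

L = 19200 bits.
Propagation delay = 10200000 / 197000000 = 51776.6 μs.
Transmission budget = 139000 − 51776.6 = 87223.4 μs.
R ≥ L / t_tx = 19200 bits / 0.0872234 s = 220 kbps.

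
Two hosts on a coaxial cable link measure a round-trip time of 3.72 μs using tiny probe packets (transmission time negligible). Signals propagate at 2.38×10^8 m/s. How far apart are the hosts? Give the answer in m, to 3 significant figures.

443 m

One-way propagation = RTT/2 = 1.86 μs.
d = s × t = 238000000 × 1.86e-06 = 443 m.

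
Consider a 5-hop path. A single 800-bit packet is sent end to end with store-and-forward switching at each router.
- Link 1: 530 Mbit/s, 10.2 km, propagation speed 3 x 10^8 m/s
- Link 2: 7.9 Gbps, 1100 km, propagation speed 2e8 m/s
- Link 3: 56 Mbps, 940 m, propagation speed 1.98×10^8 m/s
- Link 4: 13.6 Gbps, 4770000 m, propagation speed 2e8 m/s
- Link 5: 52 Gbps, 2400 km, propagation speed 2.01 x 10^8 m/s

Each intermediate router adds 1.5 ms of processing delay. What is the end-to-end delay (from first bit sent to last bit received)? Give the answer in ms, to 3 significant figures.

47.3 ms

Transmission delays (L/R per hop): 0.00150943, 0.000101266, 0.0142857, 5.88235e-05, 1.53846e-05 ms; sum = 0.0159706 ms.
Propagation delays (d/s per hop): 0.034, 5.5, 0.00474747, 23.85, 11.9403 ms; sum = 41.329 ms.
Processing at 4 router(s): 4 × 1.5 ms = 6 ms.
End-to-end = 47.3 ms.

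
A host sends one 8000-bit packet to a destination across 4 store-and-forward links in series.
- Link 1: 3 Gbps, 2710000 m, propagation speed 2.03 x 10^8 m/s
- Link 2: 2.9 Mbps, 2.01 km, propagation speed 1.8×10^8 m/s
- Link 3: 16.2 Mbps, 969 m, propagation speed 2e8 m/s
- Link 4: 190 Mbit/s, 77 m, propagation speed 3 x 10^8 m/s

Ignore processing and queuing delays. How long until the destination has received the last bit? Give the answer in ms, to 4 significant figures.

Transmission delays (L/R per hop): 0.00266667, 2.75862, 0.493827, 0.0421053 ms; sum = 3.29722 ms.
Propagation delays (d/s per hop): 13.3498, 0.0111667, 0.004845, 0.000256667 ms; sum = 13.366 ms.
End-to-end = 16.66 ms.

16.66 ms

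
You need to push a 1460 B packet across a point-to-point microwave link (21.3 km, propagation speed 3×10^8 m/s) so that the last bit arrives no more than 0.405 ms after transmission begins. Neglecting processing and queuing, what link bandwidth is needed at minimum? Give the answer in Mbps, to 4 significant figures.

34.97 Mbps

L = 11680 bits.
Propagation delay = 21300 / 300000000 = 0.071 ms.
Transmission budget = 0.405 − 0.071 = 0.334 ms.
R ≥ L / t_tx = 11680 bits / 0.000334 s = 34.97 Mbps.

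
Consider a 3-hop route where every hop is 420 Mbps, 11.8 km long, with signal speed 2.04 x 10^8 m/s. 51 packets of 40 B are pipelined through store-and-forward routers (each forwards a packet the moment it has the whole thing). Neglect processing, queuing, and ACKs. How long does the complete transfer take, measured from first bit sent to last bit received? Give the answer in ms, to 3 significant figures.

Per-hop transmission t_tx = L/R = 320/420000000 = 0.000761905 ms.
Per-hop propagation t_prop = 11800/204000000 = 0.0578431 ms.
Pipeline fill: first packet needs 3·t_tx to clear all hops; remaining 50 packets each add one t_tx.
Total = (3+51-1)·t_tx + 3·t_prop = 53·0.000761905 + 3·0.0578431 = 0.214 ms.

0.214 ms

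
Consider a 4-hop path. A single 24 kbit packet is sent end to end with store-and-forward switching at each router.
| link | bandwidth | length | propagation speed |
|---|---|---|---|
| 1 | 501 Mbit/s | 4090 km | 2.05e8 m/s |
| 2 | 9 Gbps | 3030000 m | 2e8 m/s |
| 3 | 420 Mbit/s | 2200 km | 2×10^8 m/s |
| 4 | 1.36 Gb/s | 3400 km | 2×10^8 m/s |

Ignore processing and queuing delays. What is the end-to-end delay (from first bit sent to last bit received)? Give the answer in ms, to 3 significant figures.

63.2 ms

L = 24000 bits.
Transmission delays (L/R per hop): 0.0479042, 0.00266667, 0.0571429, 0.0176471 ms; sum = 0.125361 ms.
Propagation delays (d/s per hop): 19.9512, 15.15, 11, 17 ms; sum = 63.1012 ms.
End-to-end = 63.2 ms.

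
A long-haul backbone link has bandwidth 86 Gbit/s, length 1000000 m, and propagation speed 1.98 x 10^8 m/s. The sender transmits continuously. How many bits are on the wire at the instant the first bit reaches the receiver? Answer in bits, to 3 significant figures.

Propagation delay = 1000000 / 198000000 = 0.00505051 s.
BDP = R × t_prop = 86000000000 × 0.00505051 = 434343000 bits.

434000000 bits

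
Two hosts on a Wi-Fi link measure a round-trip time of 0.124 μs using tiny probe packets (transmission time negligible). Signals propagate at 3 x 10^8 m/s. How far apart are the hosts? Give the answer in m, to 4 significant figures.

18.60 m

One-way propagation = RTT/2 = 0.062 μs.
d = s × t = 300000000 × 6.2e-08 = 18.60 m.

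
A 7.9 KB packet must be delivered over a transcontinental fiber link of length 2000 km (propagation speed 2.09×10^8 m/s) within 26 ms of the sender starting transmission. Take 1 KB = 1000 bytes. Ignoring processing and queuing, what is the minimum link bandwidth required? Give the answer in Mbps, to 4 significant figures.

3.846 Mbps

L = 63200 bits.
Propagation delay = 2000000 / 209000000 = 9.56938 ms.
Transmission budget = 26 − 9.56938 = 16.4306 ms.
R ≥ L / t_tx = 63200 bits / 0.0164306 s = 3.846 Mbps.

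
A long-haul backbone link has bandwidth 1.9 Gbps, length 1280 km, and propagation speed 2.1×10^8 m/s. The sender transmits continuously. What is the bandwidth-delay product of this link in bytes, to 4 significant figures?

1448000 bytes

Propagation delay = 1280000 / 210000000 = 0.00609524 s.
BDP = R × t_prop = 1900000000 × 0.00609524 = 11581000 bits.
In bytes: 11581000/8 = 1448000 bytes.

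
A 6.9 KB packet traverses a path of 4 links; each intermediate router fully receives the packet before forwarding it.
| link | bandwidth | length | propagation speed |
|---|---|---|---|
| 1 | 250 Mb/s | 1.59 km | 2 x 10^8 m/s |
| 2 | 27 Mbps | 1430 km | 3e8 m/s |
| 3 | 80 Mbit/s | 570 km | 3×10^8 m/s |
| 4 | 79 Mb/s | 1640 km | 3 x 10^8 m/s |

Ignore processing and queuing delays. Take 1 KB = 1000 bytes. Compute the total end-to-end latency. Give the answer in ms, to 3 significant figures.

15.8 ms

L = 55200 bits.
Transmission delays (L/R per hop): 0.2208, 2.04444, 0.69, 0.698734 ms; sum = 3.65398 ms.
Propagation delays (d/s per hop): 0.00795, 4.76667, 1.9, 5.46667 ms; sum = 12.1413 ms.
End-to-end = 15.8 ms.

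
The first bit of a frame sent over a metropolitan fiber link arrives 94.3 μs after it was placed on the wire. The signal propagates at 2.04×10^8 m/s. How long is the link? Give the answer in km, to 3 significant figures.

d = s × t_prop = 204000000 × 9.43e-05 = 19.2 km.

19.2 km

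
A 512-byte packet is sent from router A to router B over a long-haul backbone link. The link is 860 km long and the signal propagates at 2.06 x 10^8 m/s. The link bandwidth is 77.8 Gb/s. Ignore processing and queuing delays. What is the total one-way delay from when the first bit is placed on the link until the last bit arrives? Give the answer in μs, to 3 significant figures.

4170 μs

L = 512 × 8 = 4096 bits.
Transmission delay = L/R = 4096 / 77800000000 = 0.0526478 μs.
Propagation delay = d/s = 860000 m / 206000000 m/s = 4174.76 μs.
Total = 4170 μs.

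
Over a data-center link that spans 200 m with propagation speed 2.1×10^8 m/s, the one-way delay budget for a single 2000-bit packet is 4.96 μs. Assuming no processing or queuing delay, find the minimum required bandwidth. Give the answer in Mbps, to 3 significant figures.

499 Mbps

Propagation delay = 200 / 210000000 = 0.952381 μs.
Transmission budget = 4.96 − 0.952381 = 4.00762 μs.
R ≥ L / t_tx = 2000 bits / 4.00762e-06 s = 499 Mbps.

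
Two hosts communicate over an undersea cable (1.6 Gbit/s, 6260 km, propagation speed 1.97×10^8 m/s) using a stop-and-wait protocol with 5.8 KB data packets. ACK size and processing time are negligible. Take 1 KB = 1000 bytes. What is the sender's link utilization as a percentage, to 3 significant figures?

0.0456 %

t_tx = L/R = 46400/1600000000 = 2.9e-05 s.
t_prop = 6260000/197000000 = 0.0317766 s; RTT = 0.0635533 s.
Cycle = t_tx + RTT = 0.0635823 s.
Utilization = t_tx / cycle = 2.9e-05/0.0635823 = 0.0456 %.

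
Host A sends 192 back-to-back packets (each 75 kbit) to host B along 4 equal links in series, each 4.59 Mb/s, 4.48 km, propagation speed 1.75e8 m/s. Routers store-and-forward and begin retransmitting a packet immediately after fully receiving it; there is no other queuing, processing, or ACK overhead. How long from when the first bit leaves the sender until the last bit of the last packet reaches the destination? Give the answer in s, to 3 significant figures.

Per-hop transmission t_tx = L/R = 75000/4590000 = 0.0163399 s.
Per-hop propagation t_prop = 4480/175000000 = 2.56e-05 s.
Pipeline fill: first packet needs 4·t_tx to clear all hops; remaining 191 packets each add one t_tx.
Total = (4+192-1)·t_tx + 4·t_prop = 195·0.0163399 + 4·2.56e-05 = 3.19 s.

3.19 s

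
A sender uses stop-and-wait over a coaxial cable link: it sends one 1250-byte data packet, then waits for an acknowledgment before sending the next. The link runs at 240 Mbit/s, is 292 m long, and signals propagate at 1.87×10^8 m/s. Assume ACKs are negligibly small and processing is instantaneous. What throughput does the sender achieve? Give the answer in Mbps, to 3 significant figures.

t_tx = L/R = 10000/240000000 = 4.16667e-05 s.
t_prop = 292/187000000 = 1.5615e-06 s; RTT = 3.12299e-06 s.
Cycle = t_tx + RTT = 4.47897e-05 s.
Throughput = L / cycle = 10000 / 4.47897e-05 = 223 Mbps.

223 Mbps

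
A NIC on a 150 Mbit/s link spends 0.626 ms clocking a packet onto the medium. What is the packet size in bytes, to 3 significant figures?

L = R × t_tx = 150000000 b/s × 0.000626 s = 93900 bits.
In bytes: 93900 / 8 = 11700 bytes.

11700 bytes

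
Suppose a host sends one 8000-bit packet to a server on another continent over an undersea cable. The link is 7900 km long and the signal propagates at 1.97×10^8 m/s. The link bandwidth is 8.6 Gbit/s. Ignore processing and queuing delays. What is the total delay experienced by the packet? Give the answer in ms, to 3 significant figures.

40.1 ms

Transmission delay = L/R = 8000 / 8600000000 = 0.000930233 ms.
Propagation delay = d/s = 7900000 m / 197000000 m/s = 40.1015 ms.
Total = 40.1 ms.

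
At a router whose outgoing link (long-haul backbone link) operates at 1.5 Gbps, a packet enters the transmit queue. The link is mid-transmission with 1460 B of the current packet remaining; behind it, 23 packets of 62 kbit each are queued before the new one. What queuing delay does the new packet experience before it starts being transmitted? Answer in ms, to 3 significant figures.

Each queued packet: L/R = 62000/1500000000 = 0.0413333 ms.
23 queued → 0.950667 ms.
Plus remaining 11680 bits of current packet: 0.00778667 ms.
Queuing delay = 0.958 ms.

0.958 ms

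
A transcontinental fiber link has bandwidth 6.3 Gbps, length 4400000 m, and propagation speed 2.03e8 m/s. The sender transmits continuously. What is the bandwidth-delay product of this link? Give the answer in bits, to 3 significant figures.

137000000 bits

Propagation delay = 4400000 / 2.03e+08 = 0.0216749 s.
BDP = R × t_prop = 6300000000 × 0.0216749 = 136552000 bits.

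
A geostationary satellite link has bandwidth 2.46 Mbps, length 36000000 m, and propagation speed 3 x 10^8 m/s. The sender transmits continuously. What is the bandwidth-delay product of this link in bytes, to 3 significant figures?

36900 bytes

Propagation delay = 36000000 / 300000000 = 0.12 s.
BDP = R × t_prop = 2460000 × 0.12 = 295200 bits.
In bytes: 295200/8 = 36900 bytes.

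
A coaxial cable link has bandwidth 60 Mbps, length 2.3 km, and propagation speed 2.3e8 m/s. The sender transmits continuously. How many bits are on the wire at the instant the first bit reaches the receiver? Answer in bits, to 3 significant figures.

600 bits

Propagation delay = 2300 / 2.3e+08 = 1e-05 s.
BDP = R × t_prop = 60000000 × 1e-05 = 600 bits.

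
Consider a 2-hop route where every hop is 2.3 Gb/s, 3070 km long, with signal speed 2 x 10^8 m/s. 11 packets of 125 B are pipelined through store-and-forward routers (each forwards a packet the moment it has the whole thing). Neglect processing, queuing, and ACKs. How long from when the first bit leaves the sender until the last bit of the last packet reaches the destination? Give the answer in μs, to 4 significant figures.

Per-hop transmission t_tx = L/R = 1000/2300000000 = 0.434783 μs.
Per-hop propagation t_prop = 3070000/200000000 = 15350 μs.
Pipeline fill: first packet needs 2·t_tx to clear all hops; remaining 10 packets each add one t_tx.
Total = (2+11-1)·t_tx + 2·t_prop = 12·0.434783 + 2·15350 = 30710 μs.

30710 μs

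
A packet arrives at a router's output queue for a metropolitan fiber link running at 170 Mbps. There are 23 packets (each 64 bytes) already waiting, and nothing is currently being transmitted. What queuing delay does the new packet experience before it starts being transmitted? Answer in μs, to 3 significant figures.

69.3 μs

Each queued packet: L/R = 512/170000000 = 3.01176 μs.
23 queued → 69.2706 μs.
Queuing delay = 69.3 μs.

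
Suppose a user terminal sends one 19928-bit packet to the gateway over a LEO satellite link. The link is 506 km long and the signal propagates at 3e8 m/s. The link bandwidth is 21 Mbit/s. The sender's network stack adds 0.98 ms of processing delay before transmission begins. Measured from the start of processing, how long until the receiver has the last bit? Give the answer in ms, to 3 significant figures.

3.62 ms

Transmission delay = L/R = 19928 / 21000000 = 0.948952 ms.
Propagation delay = d/s = 506000 m / 300000000 m/s = 1.68667 ms.
Plus processing delay 0.98 ms = 0.98 ms.
Total = 3.62 ms.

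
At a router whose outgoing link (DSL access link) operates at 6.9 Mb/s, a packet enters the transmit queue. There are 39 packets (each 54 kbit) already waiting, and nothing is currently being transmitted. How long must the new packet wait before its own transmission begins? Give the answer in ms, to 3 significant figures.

305 ms

Each queued packet: L/R = 54000/6900000 = 7.82609 ms.
39 queued → 305.217 ms.
Queuing delay = 305 ms.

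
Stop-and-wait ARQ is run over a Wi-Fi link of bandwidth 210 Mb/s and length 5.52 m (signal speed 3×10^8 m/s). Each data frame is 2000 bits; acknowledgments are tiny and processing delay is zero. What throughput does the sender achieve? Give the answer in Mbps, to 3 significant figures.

209 Mbps

t_tx = L/R = 2000/210000000 = 9.52381e-06 s.
t_prop = 5.52/300000000 = 1.84e-08 s; RTT = 3.68e-08 s.
Cycle = t_tx + RTT = 9.56061e-06 s.
Throughput = L / cycle = 2000 / 9.56061e-06 = 209 Mbps.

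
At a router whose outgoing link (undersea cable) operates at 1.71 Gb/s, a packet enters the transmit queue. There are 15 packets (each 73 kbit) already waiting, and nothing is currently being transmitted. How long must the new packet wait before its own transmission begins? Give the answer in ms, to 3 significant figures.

0.640 ms

Each queued packet: L/R = 73000/1710000000 = 0.0426901 ms.
15 queued → 0.640351 ms.
Queuing delay = 0.640 ms.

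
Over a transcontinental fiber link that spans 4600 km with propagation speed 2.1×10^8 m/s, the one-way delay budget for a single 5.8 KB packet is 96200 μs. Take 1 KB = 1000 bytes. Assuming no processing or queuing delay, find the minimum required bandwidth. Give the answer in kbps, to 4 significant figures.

624.5 kbps

L = 46400 bits.
Propagation delay = 4600000 / 210000000 = 21904.8 μs.
Transmission budget = 96200 − 21904.8 = 74295.2 μs.
R ≥ L / t_tx = 46400 bits / 0.0742952 s = 624.5 kbps.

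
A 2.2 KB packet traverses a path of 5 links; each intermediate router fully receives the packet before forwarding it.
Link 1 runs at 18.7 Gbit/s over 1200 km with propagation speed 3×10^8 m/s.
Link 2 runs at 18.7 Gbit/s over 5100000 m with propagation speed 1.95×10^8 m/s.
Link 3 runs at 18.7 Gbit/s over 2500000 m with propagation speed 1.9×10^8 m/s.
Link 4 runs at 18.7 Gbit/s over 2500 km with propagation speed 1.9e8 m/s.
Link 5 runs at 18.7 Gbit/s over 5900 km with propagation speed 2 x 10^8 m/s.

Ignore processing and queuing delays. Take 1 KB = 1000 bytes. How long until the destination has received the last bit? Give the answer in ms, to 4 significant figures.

L = 17600 bits.
Transmission delay per hop = L/R = 17600/18700000000 = 0.000941176 ms; 5 hops → 0.00470588 ms.
Propagation delays (d/s per hop): 4, 26.1538, 13.1579, 13.1579, 29.5 ms; sum = 85.9696 ms.
End-to-end = 85.97 ms.

85.97 ms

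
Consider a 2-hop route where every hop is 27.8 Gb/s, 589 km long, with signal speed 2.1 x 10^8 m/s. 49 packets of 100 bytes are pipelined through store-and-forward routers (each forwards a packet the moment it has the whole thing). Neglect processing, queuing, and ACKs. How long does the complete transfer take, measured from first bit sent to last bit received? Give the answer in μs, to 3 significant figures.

Per-hop transmission t_tx = L/R = 800/27800000000 = 0.028777 μs.
Per-hop propagation t_prop = 589000/210000000 = 2804.76 μs.
Pipeline fill: first packet needs 2·t_tx to clear all hops; remaining 48 packets each add one t_tx.
Total = (2+49-1)·t_tx + 2·t_prop = 50·0.028777 + 2·2804.76 = 5610 μs.

5610 μs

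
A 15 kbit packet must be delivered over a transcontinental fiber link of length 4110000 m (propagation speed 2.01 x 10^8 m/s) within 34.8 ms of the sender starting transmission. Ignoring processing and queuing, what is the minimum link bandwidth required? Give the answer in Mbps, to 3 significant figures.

Propagation delay = 4110000 / 2.01e+08 = 20.4478 ms.
Transmission budget = 34.8 − 20.4478 = 14.3522 ms.
R ≥ L / t_tx = 15000 bits / 0.0143522 s = 1.05 Mbps.

1.05 Mbps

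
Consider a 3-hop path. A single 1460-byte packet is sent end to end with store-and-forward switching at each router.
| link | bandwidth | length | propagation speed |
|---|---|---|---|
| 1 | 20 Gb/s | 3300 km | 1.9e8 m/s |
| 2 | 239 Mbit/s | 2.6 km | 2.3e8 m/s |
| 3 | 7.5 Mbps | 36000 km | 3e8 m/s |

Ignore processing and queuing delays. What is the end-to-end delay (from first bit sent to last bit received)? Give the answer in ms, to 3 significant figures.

L = 1460 × 8 = 11680 bits.
Transmission delays (L/R per hop): 0.000584, 0.0488703, 1.55733 ms; sum = 1.60679 ms.
Propagation delays (d/s per hop): 17.3684, 0.0113043, 120 ms; sum = 137.38 ms.
End-to-end = 139 ms.

139 ms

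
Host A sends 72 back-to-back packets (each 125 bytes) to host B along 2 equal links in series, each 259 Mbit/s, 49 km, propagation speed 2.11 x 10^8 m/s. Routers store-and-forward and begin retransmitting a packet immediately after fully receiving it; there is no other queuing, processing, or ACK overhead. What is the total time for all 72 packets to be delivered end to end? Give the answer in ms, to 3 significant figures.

Per-hop transmission t_tx = L/R = 1000/259000000 = 0.003861 ms.
Per-hop propagation t_prop = 49000/211000000 = 0.232227 ms.
Pipeline fill: first packet needs 2·t_tx to clear all hops; remaining 71 packets each add one t_tx.
Total = (2+72-1)·t_tx + 2·t_prop = 73·0.003861 + 2·0.232227 = 0.746 ms.

0.746 ms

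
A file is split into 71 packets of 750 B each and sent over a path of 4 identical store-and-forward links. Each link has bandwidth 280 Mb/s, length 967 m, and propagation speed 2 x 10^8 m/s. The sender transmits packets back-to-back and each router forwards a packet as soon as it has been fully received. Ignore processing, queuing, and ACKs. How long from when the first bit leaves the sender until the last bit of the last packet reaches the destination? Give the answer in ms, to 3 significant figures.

1.61 ms

Per-hop transmission t_tx = L/R = 6000/280000000 = 0.0214286 ms.
Per-hop propagation t_prop = 967/200000000 = 0.004835 ms.
Pipeline fill: first packet needs 4·t_tx to clear all hops; remaining 70 packets each add one t_tx.
Total = (4+71-1)·t_tx + 4·t_prop = 74·0.0214286 + 4·0.004835 = 1.61 ms.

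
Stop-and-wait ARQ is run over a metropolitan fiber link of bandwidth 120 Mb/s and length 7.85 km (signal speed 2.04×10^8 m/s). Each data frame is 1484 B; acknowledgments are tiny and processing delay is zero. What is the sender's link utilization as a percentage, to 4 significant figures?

t_tx = L/R = 11872/120000000 = 9.89333e-05 s.
t_prop = 7850/204000000 = 3.84804e-05 s; RTT = 7.69608e-05 s.
Cycle = t_tx + RTT = 0.000175894 s.
Utilization = t_tx / cycle = 9.89333e-05/0.000175894 = 56.25 %.

56.25 %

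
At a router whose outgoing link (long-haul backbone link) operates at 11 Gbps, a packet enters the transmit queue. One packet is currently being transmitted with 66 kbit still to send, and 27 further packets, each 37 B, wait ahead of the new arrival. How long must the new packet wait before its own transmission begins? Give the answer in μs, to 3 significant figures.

Each queued packet: L/R = 296/11000000000 = 0.0269091 μs.
27 queued → 0.726545 μs.
Plus remaining 66000 bits of current packet: 6 μs.
Queuing delay = 6.73 μs.

6.73 μs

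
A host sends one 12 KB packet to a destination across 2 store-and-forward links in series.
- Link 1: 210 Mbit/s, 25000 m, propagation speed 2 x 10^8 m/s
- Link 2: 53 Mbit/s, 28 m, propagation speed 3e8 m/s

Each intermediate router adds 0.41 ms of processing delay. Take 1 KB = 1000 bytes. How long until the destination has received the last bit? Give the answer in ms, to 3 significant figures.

2.80 ms

L = 96000 bits.
Transmission delays (L/R per hop): 0.457143, 1.81132 ms; sum = 2.26846 ms.
Propagation delays (d/s per hop): 0.125, 9.33333e-05 ms; sum = 0.125093 ms.
Processing at 1 router(s): 1 × 0.41 ms = 0.41 ms.
End-to-end = 2.80 ms.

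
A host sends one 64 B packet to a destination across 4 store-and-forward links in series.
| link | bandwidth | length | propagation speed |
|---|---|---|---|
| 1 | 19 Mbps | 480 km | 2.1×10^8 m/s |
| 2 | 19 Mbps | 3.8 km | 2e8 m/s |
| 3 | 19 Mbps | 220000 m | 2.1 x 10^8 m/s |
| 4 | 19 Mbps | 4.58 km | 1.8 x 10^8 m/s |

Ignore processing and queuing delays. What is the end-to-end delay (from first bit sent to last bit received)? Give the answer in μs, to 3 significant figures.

L = 64 × 8 = 512 bits.
Transmission delay per hop = L/R = 512/19000000 = 26.9474 μs; 4 hops → 107.789 μs.
Propagation delays (d/s per hop): 2285.71, 19, 1047.62, 25.4444 μs; sum = 3377.78 μs.
End-to-end = 3490 μs.

3490 μs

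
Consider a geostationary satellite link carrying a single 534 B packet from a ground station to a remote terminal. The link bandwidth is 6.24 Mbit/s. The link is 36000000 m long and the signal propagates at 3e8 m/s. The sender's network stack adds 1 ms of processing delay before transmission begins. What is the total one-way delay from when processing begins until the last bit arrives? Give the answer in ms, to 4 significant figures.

L = 534 × 8 = 4272 bits.
Transmission delay = L/R = 4272 / 6240000 = 0.684615 ms.
Propagation delay = d/s = 36000000 m / 300000000 m/s = 120 ms.
Plus processing delay 1 ms = 1 ms.
Total = 121.7 ms.

121.7 ms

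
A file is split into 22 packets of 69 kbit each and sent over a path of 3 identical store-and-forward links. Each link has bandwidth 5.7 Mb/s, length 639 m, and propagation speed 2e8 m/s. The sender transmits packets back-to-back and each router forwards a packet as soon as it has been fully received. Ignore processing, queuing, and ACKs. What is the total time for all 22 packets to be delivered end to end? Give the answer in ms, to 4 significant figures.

290.5 ms

Per-hop transmission t_tx = L/R = 69000/5700000 = 12.1053 ms.
Per-hop propagation t_prop = 639/200000000 = 0.003195 ms.
Pipeline fill: first packet needs 3·t_tx to clear all hops; remaining 21 packets each add one t_tx.
Total = (3+22-1)·t_tx + 3·t_prop = 24·12.1053 + 3·0.003195 = 290.5 ms.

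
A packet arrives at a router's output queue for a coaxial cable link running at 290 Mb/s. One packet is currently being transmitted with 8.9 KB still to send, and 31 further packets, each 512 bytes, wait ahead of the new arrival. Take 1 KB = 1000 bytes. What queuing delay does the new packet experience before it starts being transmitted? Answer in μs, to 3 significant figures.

Each queued packet: L/R = 4096/290000000 = 14.1241 μs.
31 queued → 437.848 μs.
Plus remaining 71200 bits of current packet: 245.517 μs.
Queuing delay = 683 μs.

683 μs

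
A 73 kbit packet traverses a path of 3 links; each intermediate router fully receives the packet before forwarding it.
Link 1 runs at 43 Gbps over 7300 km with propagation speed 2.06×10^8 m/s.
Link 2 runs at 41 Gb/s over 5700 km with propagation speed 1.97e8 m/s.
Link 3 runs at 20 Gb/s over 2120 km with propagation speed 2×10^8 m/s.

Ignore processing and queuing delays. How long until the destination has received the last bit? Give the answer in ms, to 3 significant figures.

L = 73000 bits.
Transmission delays (L/R per hop): 0.00169767, 0.00178049, 0.00365 ms; sum = 0.00712816 ms.
Propagation delays (d/s per hop): 35.4369, 28.934, 10.6 ms; sum = 74.9709 ms.
End-to-end = 75.0 ms.

75.0 ms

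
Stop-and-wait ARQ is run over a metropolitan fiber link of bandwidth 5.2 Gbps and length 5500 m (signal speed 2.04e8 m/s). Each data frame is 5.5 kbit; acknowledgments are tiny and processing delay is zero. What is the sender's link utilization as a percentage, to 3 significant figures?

1.92 %

t_tx = L/R = 5500/5200000000 = 1.05769e-06 s.
t_prop = 5500/204000000 = 2.69608e-05 s; RTT = 5.39216e-05 s.
Cycle = t_tx + RTT = 5.49793e-05 s.
Utilization = t_tx / cycle = 1.05769e-06/5.49793e-05 = 1.92 %.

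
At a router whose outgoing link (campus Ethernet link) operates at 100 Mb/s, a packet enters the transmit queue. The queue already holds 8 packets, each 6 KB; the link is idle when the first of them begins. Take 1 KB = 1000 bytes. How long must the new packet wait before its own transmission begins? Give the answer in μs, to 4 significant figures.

3840 μs

Each queued packet: L/R = 48000/100000000 = 480 μs.
8 queued → 3840 μs.
Queuing delay = 3840 μs.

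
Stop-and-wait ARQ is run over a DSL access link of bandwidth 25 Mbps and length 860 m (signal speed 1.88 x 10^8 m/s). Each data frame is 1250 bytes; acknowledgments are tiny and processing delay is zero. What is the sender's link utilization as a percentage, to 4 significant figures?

97.76 %

t_tx = L/R = 10000/25000000 = 0.0004 s.
t_prop = 860/188000000 = 4.57447e-06 s; RTT = 9.14894e-06 s.
Cycle = t_tx + RTT = 0.000409149 s.
Utilization = t_tx / cycle = 0.0004/0.000409149 = 97.76 %.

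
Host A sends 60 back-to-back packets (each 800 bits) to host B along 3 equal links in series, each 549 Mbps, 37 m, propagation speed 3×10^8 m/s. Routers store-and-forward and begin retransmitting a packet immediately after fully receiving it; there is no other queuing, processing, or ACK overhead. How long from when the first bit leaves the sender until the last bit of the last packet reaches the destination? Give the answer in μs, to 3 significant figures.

90.7 μs

Per-hop transmission t_tx = L/R = 800/549000000 = 1.45719 μs.
Per-hop propagation t_prop = 37/300000000 = 0.123333 μs.
Pipeline fill: first packet needs 3·t_tx to clear all hops; remaining 59 packets each add one t_tx.
Total = (3+60-1)·t_tx + 3·t_prop = 62·1.45719 + 3·0.123333 = 90.7 μs.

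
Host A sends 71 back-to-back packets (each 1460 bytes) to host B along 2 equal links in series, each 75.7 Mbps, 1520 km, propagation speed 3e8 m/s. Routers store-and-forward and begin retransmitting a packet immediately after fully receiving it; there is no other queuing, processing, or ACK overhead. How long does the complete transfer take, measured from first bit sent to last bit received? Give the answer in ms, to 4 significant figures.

21.24 ms

Per-hop transmission t_tx = L/R = 11680/75700000 = 0.154293 ms.
Per-hop propagation t_prop = 1520000/300000000 = 5.06667 ms.
Pipeline fill: first packet needs 2·t_tx to clear all hops; remaining 70 packets each add one t_tx.
Total = (2+71-1)·t_tx + 2·t_prop = 72·0.154293 + 2·5.06667 = 21.24 ms.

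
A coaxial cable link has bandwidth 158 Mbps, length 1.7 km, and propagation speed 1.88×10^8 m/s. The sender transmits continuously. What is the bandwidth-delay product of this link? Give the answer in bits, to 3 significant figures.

Propagation delay = 1700 / 188000000 = 9.04255e-06 s.
BDP = R × t_prop = 158000000 × 9.04255e-06 = 1428.72 bits.

1430 bits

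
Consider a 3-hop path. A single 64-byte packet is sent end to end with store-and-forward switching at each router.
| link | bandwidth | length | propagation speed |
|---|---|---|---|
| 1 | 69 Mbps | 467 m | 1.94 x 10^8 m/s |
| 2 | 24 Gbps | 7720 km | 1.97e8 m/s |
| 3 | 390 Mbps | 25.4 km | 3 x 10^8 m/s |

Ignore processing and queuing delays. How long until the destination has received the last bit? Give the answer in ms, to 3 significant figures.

L = 64 × 8 = 512 bits.
Transmission delays (L/R per hop): 0.00742029, 2.13333e-05, 0.00131282 ms; sum = 0.00875444 ms.
Propagation delays (d/s per hop): 0.00240722, 39.1878, 0.0846667 ms; sum = 39.2749 ms.
End-to-end = 39.3 ms.

39.3 ms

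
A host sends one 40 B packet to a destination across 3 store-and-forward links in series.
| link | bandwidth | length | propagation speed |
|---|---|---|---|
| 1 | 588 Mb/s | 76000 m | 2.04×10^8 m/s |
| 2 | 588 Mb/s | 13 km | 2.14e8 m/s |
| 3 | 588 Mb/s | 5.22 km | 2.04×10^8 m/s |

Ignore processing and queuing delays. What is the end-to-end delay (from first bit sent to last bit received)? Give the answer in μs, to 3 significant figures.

461 μs

L = 40 × 8 = 320 bits.
Transmission delay per hop = L/R = 320/588000000 = 0.544218 μs; 3 hops → 1.63265 μs.
Propagation delays (d/s per hop): 372.549, 60.7477, 25.5882 μs; sum = 458.885 μs.
End-to-end = 461 μs.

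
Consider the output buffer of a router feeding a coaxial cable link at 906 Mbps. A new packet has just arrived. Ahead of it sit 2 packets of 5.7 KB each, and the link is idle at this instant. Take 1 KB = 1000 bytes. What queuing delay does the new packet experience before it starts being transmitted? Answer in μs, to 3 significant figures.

Each queued packet: L/R = 45600/906000000 = 50.3311 μs.
2 queued → 100.662 μs.
Queuing delay = 101 μs.

101 μs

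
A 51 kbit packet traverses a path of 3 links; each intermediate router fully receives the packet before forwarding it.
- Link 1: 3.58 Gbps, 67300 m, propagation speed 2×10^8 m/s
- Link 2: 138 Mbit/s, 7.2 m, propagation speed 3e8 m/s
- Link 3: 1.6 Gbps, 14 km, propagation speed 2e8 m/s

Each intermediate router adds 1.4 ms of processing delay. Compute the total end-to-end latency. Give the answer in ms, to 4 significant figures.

L = 51000 bits.
Transmission delays (L/R per hop): 0.0142458, 0.369565, 0.031875 ms; sum = 0.415686 ms.
Propagation delays (d/s per hop): 0.3365, 2.4e-05, 0.07 ms; sum = 0.406524 ms.
Processing at 2 router(s): 2 × 1.4 ms = 2.8 ms.
End-to-end = 3.622 ms.

3.622 ms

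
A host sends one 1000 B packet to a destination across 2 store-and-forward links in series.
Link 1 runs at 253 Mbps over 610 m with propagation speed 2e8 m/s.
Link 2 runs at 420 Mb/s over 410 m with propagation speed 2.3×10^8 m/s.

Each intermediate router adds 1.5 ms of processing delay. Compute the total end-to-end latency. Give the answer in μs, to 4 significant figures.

L = 1000 × 8 = 8000 bits.
Transmission delays (L/R per hop): 31.6206, 19.0476 μs; sum = 50.6682 μs.
Propagation delays (d/s per hop): 3.05, 1.78261 μs; sum = 4.83261 μs.
Processing at 1 router(s): 1 × 1.5 ms = 1500 μs.
End-to-end = 1556 μs.

1556 μs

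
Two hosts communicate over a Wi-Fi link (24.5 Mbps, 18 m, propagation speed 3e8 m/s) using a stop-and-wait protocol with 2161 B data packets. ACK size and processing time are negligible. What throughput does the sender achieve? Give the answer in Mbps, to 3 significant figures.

t_tx = L/R = 17288/24500000 = 0.000705633 s.
t_prop = 18/300000000 = 6e-08 s; RTT = 1.2e-07 s.
Cycle = t_tx + RTT = 0.000705753 s.
Throughput = L / cycle = 17288 / 0.000705753 = 24.5 Mbps.

24.5 Mbps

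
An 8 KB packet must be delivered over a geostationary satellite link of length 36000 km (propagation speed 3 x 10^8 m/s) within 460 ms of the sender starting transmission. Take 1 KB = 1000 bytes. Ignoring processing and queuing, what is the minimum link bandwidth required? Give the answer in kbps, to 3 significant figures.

L = 64000 bits.
Propagation delay = 36000000 / 300000000 = 120 ms.
Transmission budget = 460 − 120 = 340 ms.
R ≥ L / t_tx = 64000 bits / 0.34 s = 188 kbps.

188 kbps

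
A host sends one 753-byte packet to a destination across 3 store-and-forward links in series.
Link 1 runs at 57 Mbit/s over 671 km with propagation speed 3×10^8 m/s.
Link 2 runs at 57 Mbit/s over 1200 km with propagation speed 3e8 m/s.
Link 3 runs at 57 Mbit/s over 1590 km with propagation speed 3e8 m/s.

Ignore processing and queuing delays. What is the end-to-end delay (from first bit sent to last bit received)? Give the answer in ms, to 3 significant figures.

11.9 ms

L = 753 × 8 = 6024 bits.
Transmission delay per hop = L/R = 6024/57000000 = 0.105684 ms; 3 hops → 0.317053 ms.
Propagation delays (d/s per hop): 2.23667, 4, 5.3 ms; sum = 11.5367 ms.
End-to-end = 11.9 ms.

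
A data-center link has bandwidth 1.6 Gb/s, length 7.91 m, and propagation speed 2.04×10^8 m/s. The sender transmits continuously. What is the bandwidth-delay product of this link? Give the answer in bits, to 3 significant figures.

62.0 bits

Propagation delay = 7.91 / 204000000 = 3.87745e-08 s.
BDP = R × t_prop = 1600000000 × 3.87745e-08 = 62.0392 bits.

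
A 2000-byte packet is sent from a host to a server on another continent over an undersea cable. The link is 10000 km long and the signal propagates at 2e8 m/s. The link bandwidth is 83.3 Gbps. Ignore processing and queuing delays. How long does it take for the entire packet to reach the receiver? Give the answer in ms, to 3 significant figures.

50.0 ms

L = 2000 × 8 = 16000 bits.
Transmission delay = L/R = 16000 / 83300000000 = 0.000192077 ms.
Propagation delay = d/s = 10000000 m / 200000000 m/s = 50 ms.
Total = 50.0 ms.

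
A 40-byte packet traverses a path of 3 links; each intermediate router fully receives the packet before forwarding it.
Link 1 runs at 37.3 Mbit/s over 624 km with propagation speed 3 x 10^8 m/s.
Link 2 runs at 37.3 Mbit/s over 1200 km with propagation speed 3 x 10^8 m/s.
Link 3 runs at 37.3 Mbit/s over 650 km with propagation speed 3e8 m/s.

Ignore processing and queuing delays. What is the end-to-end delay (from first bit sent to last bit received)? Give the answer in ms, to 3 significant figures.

8.27 ms

L = 40 × 8 = 320 bits.
Transmission delay per hop = L/R = 320/37300000 = 0.00857909 ms; 3 hops → 0.0257373 ms.
Propagation delays (d/s per hop): 2.08, 4, 2.16667 ms; sum = 8.24667 ms.
End-to-end = 8.27 ms.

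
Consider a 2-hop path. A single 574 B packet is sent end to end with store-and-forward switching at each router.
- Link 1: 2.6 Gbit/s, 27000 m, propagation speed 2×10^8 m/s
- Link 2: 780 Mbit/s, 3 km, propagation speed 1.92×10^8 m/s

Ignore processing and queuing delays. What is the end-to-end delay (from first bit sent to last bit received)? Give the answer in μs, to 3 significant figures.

158 μs

L = 574 × 8 = 4592 bits.
Transmission delays (L/R per hop): 1.76615, 5.88718 μs; sum = 7.65333 μs.
Propagation delays (d/s per hop): 135, 15.625 μs; sum = 150.625 μs.
End-to-end = 158 μs.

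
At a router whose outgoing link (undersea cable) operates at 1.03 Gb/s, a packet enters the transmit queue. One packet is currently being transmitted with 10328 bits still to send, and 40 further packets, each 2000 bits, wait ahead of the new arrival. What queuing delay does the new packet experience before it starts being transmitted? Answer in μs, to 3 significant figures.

Each queued packet: L/R = 2000/1030000000 = 1.94175 μs.
40 queued → 77.6699 μs.
Plus remaining 10328 bits of current packet: 10.0272 μs.
Queuing delay = 87.7 μs.

87.7 μs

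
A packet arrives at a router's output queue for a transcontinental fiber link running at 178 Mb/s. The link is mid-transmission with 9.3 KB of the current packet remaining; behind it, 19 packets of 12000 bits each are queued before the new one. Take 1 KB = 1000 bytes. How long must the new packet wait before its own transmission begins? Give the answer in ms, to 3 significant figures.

1.70 ms

Each queued packet: L/R = 12000/178000000 = 0.0674157 ms.
19 queued → 1.2809 ms.
Plus remaining 74400 bits of current packet: 0.417978 ms.
Queuing delay = 1.70 ms.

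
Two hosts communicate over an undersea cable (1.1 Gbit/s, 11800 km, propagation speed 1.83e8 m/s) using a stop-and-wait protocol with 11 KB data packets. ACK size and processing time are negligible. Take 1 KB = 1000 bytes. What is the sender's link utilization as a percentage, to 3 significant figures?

0.0620 %

t_tx = L/R = 88000/1100000000 = 8e-05 s.
t_prop = 11800000/183000000 = 0.0644809 s; RTT = 0.128962 s.
Cycle = t_tx + RTT = 0.129042 s.
Utilization = t_tx / cycle = 8e-05/0.129042 = 0.0620 %.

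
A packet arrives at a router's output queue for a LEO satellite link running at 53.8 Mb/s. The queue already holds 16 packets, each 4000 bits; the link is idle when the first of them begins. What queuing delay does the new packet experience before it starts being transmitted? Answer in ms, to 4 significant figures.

1.190 ms

Each queued packet: L/R = 4000/53800000 = 0.0743494 ms.
16 queued → 1.18959 ms.
Queuing delay = 1.190 ms.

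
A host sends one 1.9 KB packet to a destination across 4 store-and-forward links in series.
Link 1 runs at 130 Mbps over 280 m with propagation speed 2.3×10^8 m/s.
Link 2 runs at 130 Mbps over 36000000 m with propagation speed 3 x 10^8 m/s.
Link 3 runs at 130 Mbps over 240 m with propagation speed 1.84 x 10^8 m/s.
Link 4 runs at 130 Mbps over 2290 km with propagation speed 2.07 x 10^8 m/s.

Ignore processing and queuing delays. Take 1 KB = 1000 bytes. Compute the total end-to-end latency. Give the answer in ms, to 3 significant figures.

132 ms

L = 15200 bits.
Transmission delay per hop = L/R = 15200/130000000 = 0.116923 ms; 4 hops → 0.467692 ms.
Propagation delays (d/s per hop): 0.00121739, 120, 0.00130435, 11.0628 ms; sum = 131.065 ms.
End-to-end = 132 ms.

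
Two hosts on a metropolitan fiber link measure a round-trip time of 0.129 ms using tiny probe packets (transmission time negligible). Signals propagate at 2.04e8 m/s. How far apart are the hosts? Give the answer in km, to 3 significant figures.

One-way propagation = RTT/2 = 0.0645 ms.
d = s × t = 204000000 × 6.45e-05 = 13.2 km.

13.2 km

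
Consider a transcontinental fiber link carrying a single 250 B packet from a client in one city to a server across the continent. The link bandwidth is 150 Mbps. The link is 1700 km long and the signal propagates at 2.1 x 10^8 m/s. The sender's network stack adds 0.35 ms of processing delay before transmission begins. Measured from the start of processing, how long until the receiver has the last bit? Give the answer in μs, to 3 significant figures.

L = 250 × 8 = 2000 bits.
Transmission delay = L/R = 2000 / 150000000 = 13.3333 μs.
Propagation delay = d/s = 1700000 m / 210000000 m/s = 8095.24 μs.
Plus processing delay 0.35 ms = 350 μs.
Total = 8460 μs.

8460 μs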